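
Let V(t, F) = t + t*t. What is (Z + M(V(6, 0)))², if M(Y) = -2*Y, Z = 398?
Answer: 98596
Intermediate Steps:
V(t, F) = t + t²
(Z + M(V(6, 0)))² = (398 - 12*(1 + 6))² = (398 - 12*7)² = (398 - 2*42)² = (398 - 84)² = 314² = 98596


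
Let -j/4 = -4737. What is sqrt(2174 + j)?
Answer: sqrt(21122) ≈ 145.33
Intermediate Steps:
j = 18948 (j = -4*(-4737) = 18948)
sqrt(2174 + j) = sqrt(2174 + 18948) = sqrt(21122)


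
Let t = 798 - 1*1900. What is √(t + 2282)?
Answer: 2*√295 ≈ 34.351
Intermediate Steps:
t = -1102 (t = 798 - 1900 = -1102)
√(t + 2282) = √(-1102 + 2282) = √1180 = 2*√295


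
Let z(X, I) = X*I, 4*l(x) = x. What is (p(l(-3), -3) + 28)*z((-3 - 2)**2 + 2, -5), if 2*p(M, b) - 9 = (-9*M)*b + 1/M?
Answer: -23445/8 ≈ -2930.6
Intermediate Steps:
l(x) = x/4
z(X, I) = I*X
p(M, b) = 9/2 + 1/(2*M) - 9*M*b/2 (p(M, b) = 9/2 + ((-9*M)*b + 1/M)/2 = 9/2 + (-9*M*b + 1/M)/2 = 9/2 + (1/M - 9*M*b)/2 = 9/2 + (1/(2*M) - 9*M*b/2) = 9/2 + 1/(2*M) - 9*M*b/2)
(p(l(-3), -3) + 28)*z((-3 - 2)**2 + 2, -5) = ((1 - 9*(1/4)*(-3)*(-1 + ((1/4)*(-3))*(-3)))/(2*(((1/4)*(-3)))) + 28)*(-5*((-3 - 2)**2 + 2)) = ((1 - 9*(-3/4)*(-1 - 3/4*(-3)))/(2*(-3/4)) + 28)*(-5*((-5)**2 + 2)) = ((1/2)*(-4/3)*(1 - 9*(-3/4)*(-1 + 9/4)) + 28)*(-5*(25 + 2)) = ((1/2)*(-4/3)*(1 - 9*(-3/4)*5/4) + 28)*(-5*27) = ((1/2)*(-4/3)*(1 + 135/16) + 28)*(-135) = ((1/2)*(-4/3)*(151/16) + 28)*(-135) = (-151/24 + 28)*(-135) = (521/24)*(-135) = -23445/8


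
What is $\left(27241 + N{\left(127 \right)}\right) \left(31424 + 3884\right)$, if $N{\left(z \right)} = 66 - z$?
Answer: $959671440$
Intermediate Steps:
$\left(27241 + N{\left(127 \right)}\right) \left(31424 + 3884\right) = \left(27241 + \left(66 - 127\right)\right) \left(31424 + 3884\right) = \left(27241 + \left(66 - 127\right)\right) 35308 = \left(27241 - 61\right) 35308 = 27180 \cdot 35308 = 959671440$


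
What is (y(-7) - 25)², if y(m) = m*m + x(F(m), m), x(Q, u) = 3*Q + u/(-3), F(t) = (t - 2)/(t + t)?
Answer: 1408969/1764 ≈ 798.74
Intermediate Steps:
F(t) = (-2 + t)/(2*t) (F(t) = (-2 + t)/((2*t)) = (-2 + t)*(1/(2*t)) = (-2 + t)/(2*t))
x(Q, u) = 3*Q - u/3
y(m) = m² - m/3 + 3*(-2 + m)/(2*m) (y(m) = m*m + (3*((-2 + m)/(2*m)) - m/3) = m² + (3*(-2 + m)/(2*m) - m/3) = m² + (-m/3 + 3*(-2 + m)/(2*m)) = m² - m/3 + 3*(-2 + m)/(2*m))
(y(-7) - 25)² = ((3/2 + (-7)² - 3/(-7) - ⅓*(-7)) - 25)² = ((3/2 + 49 - 3*(-⅐) + 7/3) - 25)² = ((3/2 + 49 + 3/7 + 7/3) - 25)² = (2237/42 - 25)² = (1187/42)² = 1408969/1764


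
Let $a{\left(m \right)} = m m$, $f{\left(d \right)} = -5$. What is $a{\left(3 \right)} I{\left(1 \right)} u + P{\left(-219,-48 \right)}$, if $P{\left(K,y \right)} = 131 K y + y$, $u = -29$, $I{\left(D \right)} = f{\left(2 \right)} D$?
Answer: $1378329$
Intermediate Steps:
$I{\left(D \right)} = - 5 D$
$a{\left(m \right)} = m^{2}$
$P{\left(K,y \right)} = y + 131 K y$ ($P{\left(K,y \right)} = 131 K y + y = y + 131 K y$)
$a{\left(3 \right)} I{\left(1 \right)} u + P{\left(-219,-48 \right)} = 3^{2} \left(\left(-5\right) 1\right) \left(-29\right) - 48 \left(1 + 131 \left(-219\right)\right) = 9 \left(-5\right) \left(-29\right) - 48 \left(1 - 28689\right) = \left(-45\right) \left(-29\right) - -1377024 = 1305 + 1377024 = 1378329$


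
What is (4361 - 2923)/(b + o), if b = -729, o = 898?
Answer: 1438/169 ≈ 8.5089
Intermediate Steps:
(4361 - 2923)/(b + o) = (4361 - 2923)/(-729 + 898) = 1438/169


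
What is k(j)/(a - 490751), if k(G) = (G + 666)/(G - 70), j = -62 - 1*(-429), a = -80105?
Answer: -1033/169544232 ≈ -6.0928e-6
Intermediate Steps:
j = 367 (j = -62 + 429 = 367)
k(G) = (666 + G)/(-70 + G)
k(j)/(a - 490751) = ((666 + 367)/(-70 + 367))/(-80105 - 490751) = (1033/297)/(-570856) = ((1/297)*1033)*(-1/570856) = (1033/297)*(-1/570856) = -1033/169544232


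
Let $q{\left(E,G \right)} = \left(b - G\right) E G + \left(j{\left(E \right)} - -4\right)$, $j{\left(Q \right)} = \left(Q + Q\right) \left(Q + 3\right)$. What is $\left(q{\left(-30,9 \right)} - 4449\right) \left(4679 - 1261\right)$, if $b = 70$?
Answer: $-65950310$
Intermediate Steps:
$j{\left(Q \right)} = 2 Q \left(3 + Q\right)$
$q{\left(E,G \right)} = 4 + 2 E \left(3 + E\right) + E G \left(70 - G\right)$ ($q{\left(E,G \right)} = \left(70 - G\right) E G + \left(2 E \left(3 + E\right) - -4\right) = E \left(70 - G\right) G + \left(2 E \left(3 + E\right) + 4\right) = E G \left(70 - G\right) + \left(4 + 2 E \left(3 + E\right)\right) = 4 + 2 E \left(3 + E\right) + E G \left(70 - G\right)$)
$\left(q{\left(-30,9 \right)} - 4449\right) \left(4679 - 1261\right) = \left(\left(4 - - 30 \cdot 9^{2} + 2 \left(-30\right) \left(3 - 30\right) + 70 \left(-30\right) 9\right) - 4449\right) \left(4679 - 1261\right) = \left(\left(4 - \left(-30\right) 81 + 2 \left(-30\right) \left(-27\right) - 18900\right) - 4449\right) 3418 = \left(\left(4 + 2430 + 1620 - 18900\right) - 4449\right) 3418 = \left(-14846 - 4449\right) 3418 = \left(-19295\right) 3418 = -65950310$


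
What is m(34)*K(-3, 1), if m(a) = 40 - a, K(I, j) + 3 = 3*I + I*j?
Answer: -90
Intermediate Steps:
K(I, j) = -3 + 3*I + I*j (K(I, j) = -3 + (3*I + I*j) = -3 + 3*I + I*j)
m(34)*K(-3, 1) = (40 - 1*34)*(-3 + 3*(-3) - 3*1) = (40 - 34)*(-3 - 9 - 3) = 6*(-15) = -90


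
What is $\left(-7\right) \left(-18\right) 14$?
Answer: $1764$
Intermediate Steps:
$\left(-7\right) \left(-18\right) 14 = 126 \cdot 14 = 1764$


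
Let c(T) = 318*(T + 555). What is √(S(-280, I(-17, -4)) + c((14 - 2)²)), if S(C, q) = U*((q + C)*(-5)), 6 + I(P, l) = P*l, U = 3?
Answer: 4*√14097 ≈ 474.92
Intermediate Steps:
I(P, l) = -6 + P*l
c(T) = 176490 + 318*T (c(T) = 318*(555 + T) = 176490 + 318*T)
S(C, q) = -15*C - 15*q (S(C, q) = 3*((q + C)*(-5)) = 3*((C + q)*(-5)) = 3*(-5*C - 5*q) = -15*C - 15*q)
√(S(-280, I(-17, -4)) + c((14 - 2)²)) = √((-15*(-280) - 15*(-6 - 17*(-4))) + (176490 + 318*(14 - 2)²)) = √((4200 - 15*(-6 + 68)) + (176490 + 318*12²)) = √((4200 - 15*62) + (176490 + 318*144)) = √((4200 - 930) + (176490 + 45792)) = √(3270 + 222282) = √225552 = 4*√14097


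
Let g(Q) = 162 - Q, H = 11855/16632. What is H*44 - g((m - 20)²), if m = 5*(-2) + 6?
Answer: 168347/378 ≈ 445.36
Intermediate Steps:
H = 11855/16632 (H = 11855*(1/16632) = 11855/16632 ≈ 0.71278)
m = -4 (m = -10 + 6 = -4)
H*44 - g((m - 20)²) = (11855/16632)*44 - (162 - (-4 - 20)²) = 11855/378 - (162 - 1*(-24)²) = 11855/378 - (162 - 1*576) = 11855/378 - (162 - 576) = 11855/378 - 1*(-414) = 11855/378 + 414 = 168347/378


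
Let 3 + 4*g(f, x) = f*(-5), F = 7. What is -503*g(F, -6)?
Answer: 9557/2 ≈ 4778.5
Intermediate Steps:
g(f, x) = -¾ - 5*f/4 (g(f, x) = -¾ + (f*(-5))/4 = -¾ + (-5*f)/4 = -¾ - 5*f/4)
-503*g(F, -6) = -503*(-¾ - 5/4*7) = -503*(-¾ - 35/4) = -503*(-19/2) = 9557/2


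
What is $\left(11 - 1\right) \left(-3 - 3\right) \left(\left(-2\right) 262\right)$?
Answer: $31440$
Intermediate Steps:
$\left(11 - 1\right) \left(-3 - 3\right) \left(\left(-2\right) 262\right) = 10 \left(-6\right) \left(-524\right) = \left(-60\right) \left(-524\right) = 31440$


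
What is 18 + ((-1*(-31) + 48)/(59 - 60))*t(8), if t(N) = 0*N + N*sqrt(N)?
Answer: 18 - 1264*sqrt(2) ≈ -1769.6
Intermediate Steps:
t(N) = N**(3/2) (t(N) = 0 + N**(3/2) = N**(3/2))
18 + ((-1*(-31) + 48)/(59 - 60))*t(8) = 18 + ((-1*(-31) + 48)/(59 - 60))*8**(3/2) = 18 + ((31 + 48)/(-1))*(16*sqrt(2)) = 18 + (79*(-1))*(16*sqrt(2)) = 18 - 1264*sqrt(2)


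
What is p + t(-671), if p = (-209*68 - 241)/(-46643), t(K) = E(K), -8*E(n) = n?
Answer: 31413077/373144 ≈ 84.185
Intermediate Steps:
E(n) = -n/8
t(K) = -K/8
p = 14453/46643 (p = (-14212 - 241)*(-1/46643) = -14453*(-1/46643) = 14453/46643 ≈ 0.30986)
p + t(-671) = 14453/46643 - 1/8*(-671) = 14453/46643 + 671/8 = 31413077/373144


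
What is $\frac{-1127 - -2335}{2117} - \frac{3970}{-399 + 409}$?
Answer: $- \frac{839241}{2117} \approx -396.43$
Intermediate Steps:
$\frac{-1127 - -2335}{2117} - \frac{3970}{-399 + 409} = \left(-1127 + 2335\right) \frac{1}{2117} - \frac{3970}{10} = 1208 \cdot \frac{1}{2117} - 397 = \frac{1208}{2117} - 397 = - \frac{839241}{2117}$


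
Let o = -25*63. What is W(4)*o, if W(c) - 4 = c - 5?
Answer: -4725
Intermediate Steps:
W(c) = -1 + c (W(c) = 4 + (c - 5) = 4 + (-5 + c) = -1 + c)
o = -1575
W(4)*o = (-1 + 4)*(-1575) = 3*(-1575) = -4725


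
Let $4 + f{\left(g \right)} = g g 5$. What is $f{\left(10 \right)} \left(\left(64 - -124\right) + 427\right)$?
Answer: $305040$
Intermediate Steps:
$f{\left(g \right)} = -4 + 5 g^{2}$ ($f{\left(g \right)} = -4 + g g 5 = -4 + g^{2} \cdot 5 = -4 + 5 g^{2}$)
$f{\left(10 \right)} \left(\left(64 - -124\right) + 427\right) = \left(-4 + 5 \cdot 10^{2}\right) \left(\left(64 - -124\right) + 427\right) = \left(-4 + 5 \cdot 100\right) \left(\left(64 + 124\right) + 427\right) = \left(-4 + 500\right) \left(188 + 427\right) = 496 \cdot 615 = 305040$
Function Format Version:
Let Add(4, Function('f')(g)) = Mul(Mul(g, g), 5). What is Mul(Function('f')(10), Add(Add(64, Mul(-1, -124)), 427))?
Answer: 305040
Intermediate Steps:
Function('f')(g) = Add(-4, Mul(5, Pow(g, 2))) (Function('f')(g) = Add(-4, Mul(Mul(g, g), 5)) = Add(-4, Mul(Pow(g, 2), 5)) = Add(-4, Mul(5, Pow(g, 2))))
Mul(Function('f')(10), Add(Add(64, Mul(-1, -124)), 427)) = Mul(Add(-4, Mul(5, Pow(10, 2))), Add(Add(64, Mul(-1, -124)), 427)) = Mul(Add(-4, Mul(5, 100)), Add(Add(64, 124), 427)) = Mul(Add(-4, 500), Add(188, 427)) = Mul(496, 615) = 305040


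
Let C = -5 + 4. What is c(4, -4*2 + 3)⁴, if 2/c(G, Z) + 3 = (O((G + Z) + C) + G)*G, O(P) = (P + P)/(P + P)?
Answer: 16/83521 ≈ 0.00019157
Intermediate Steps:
C = -1
O(P) = 1 (O(P) = (2*P)/((2*P)) = (2*P)*(1/(2*P)) = 1)
c(G, Z) = 2/(-3 + G*(1 + G)) (c(G, Z) = 2/(-3 + (1 + G)*G) = 2/(-3 + G*(1 + G)))
c(4, -4*2 + 3)⁴ = (2/(-3 + 4 + 4²))⁴ = (2/(-3 + 4 + 16))⁴ = (2/17)⁴ = 16/83521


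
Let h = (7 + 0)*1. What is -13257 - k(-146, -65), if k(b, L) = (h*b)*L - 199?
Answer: -79488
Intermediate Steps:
h = 7 (h = 7*1 = 7)
k(b, L) = -199 + 7*L*b (k(b, L) = (7*b)*L - 199 = 7*L*b - 199 = -199 + 7*L*b)
-13257 - k(-146, -65) = -13257 - (-199 + 7*(-65)*(-146)) = -13257 - (-199 + 66430) = -13257 - 1*66231 = -13257 - 66231 = -79488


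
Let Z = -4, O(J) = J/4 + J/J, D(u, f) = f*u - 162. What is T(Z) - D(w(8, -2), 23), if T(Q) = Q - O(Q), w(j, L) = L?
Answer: 204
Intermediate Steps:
D(u, f) = -162 + f*u
O(J) = 1 + J/4 (O(J) = J*(¼) + 1 = J/4 + 1 = 1 + J/4)
T(Q) = -1 + 3*Q/4 (T(Q) = Q - (1 + Q/4) = Q + (-1 - Q/4) = -1 + 3*Q/4)
T(Z) - D(w(8, -2), 23) = (-1 + (¾)*(-4)) - (-162 + 23*(-2)) = (-1 - 3) - (-162 - 46) = -4 - 1*(-208) = -4 + 208 = 204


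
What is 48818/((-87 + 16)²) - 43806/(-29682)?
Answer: 278306987/24937827 ≈ 11.160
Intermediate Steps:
48818/((-87 + 16)²) - 43806/(-29682) = 48818/((-71)²) - 43806*(-1/29682) = 48818/5041 + 7301/4947 = 278306987/24937827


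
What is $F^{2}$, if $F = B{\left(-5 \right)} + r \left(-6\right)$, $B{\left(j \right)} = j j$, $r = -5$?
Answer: $3025$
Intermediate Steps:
$B{\left(j \right)} = j^{2}$
$F = 55$ ($F = \left(-5\right)^{2} - -30 = 25 + 30 = 55$)
$F^{2} = 55^{2} = 3025$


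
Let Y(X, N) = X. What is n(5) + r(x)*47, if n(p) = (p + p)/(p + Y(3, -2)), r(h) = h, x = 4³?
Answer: 12037/4 ≈ 3009.3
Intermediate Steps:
x = 64
n(p) = 2*p/(3 + p) (n(p) = (p + p)/(p + 3) = (2*p)/(3 + p) = 2*p/(3 + p))
n(5) + r(x)*47 = 2*5/(3 + 5) + 64*47 = 2*5/8 + 3008 = 2*5*(⅛) + 3008 = 5/4 + 3008 = 12037/4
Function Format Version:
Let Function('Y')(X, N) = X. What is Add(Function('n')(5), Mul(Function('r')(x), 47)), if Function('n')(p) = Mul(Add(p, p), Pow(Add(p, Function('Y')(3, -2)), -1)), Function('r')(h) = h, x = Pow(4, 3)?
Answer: Rational(12037, 4) ≈ 3009.3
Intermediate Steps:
x = 64
Function('n')(p) = Mul(2, p, Pow(Add(3, p), -1)) (Function('n')(p) = Mul(Add(p, p), Pow(Add(p, 3), -1)) = Mul(Mul(2, p), Pow(Add(3, p), -1)) = Mul(2, p, Pow(Add(3, p), -1)))
Add(Function('n')(5), Mul(Function('r')(x), 47)) = Add(Mul(2, 5, Pow(Add(3, 5), -1)), Mul(64, 47)) = Add(Mul(2, 5, Pow(8, -1)), 3008) = Add(Mul(2, 5, Rational(1, 8)), 3008) = Add(Rational(5, 4), 3008) = Rational(12037, 4)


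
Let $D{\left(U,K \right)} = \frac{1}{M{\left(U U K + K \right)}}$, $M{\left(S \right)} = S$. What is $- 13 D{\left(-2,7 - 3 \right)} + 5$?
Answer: $\frac{87}{20} \approx 4.35$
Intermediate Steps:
$D{\left(U,K \right)} = \frac{1}{K + K U^{2}}$ ($D{\left(U,K \right)} = \frac{1}{U U K + K} = \frac{1}{U^{2} K + K} = \frac{1}{K U^{2} + K} = \frac{1}{K + K U^{2}}$)
$- 13 D{\left(-2,7 - 3 \right)} + 5 = - 13 \frac{1}{\left(7 - 3\right) \left(1 + \left(-2\right)^{2}\right)} + 5 = - 13 \frac{1}{4 \left(1 + 4\right)} + 5 = - 13 \frac{1}{4 \cdot 5} + 5 = - 13 \cdot \frac{1}{4} \cdot \frac{1}{5} + 5 = \left(-13\right) \frac{1}{20} + 5 = - \frac{13}{20} + 5 = \frac{87}{20}$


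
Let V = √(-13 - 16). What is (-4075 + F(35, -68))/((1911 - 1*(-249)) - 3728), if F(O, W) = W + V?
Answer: 4143/1568 - I*√29/1568 ≈ 2.6422 - 0.0034344*I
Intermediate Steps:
V = I*√29 (V = √(-29) = I*√29 ≈ 5.3852*I)
F(O, W) = W + I*√29
(-4075 + F(35, -68))/((1911 - 1*(-249)) - 3728) = (-4075 + (-68 + I*√29))/((1911 - 1*(-249)) - 3728) = (-4143 + I*√29)/((1911 + 249) - 3728) = (-4143 + I*√29)/(2160 - 3728) = (-4143 + I*√29)/(-1568) = (-4143 + I*√29)*(-1/1568) = 4143/1568 - I*√29/1568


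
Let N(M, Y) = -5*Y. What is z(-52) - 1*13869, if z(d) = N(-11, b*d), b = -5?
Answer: -15169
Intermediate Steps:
z(d) = 25*d (z(d) = -(-25)*d = 25*d)
z(-52) - 1*13869 = 25*(-52) - 1*13869 = -1300 - 13869 = -15169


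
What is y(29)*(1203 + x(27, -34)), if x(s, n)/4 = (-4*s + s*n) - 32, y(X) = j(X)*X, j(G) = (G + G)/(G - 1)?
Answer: -2547389/14 ≈ -1.8196e+5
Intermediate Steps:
j(G) = 2*G/(-1 + G) (j(G) = (2*G)/(-1 + G) = 2*G/(-1 + G))
y(X) = 2*X²/(-1 + X) (y(X) = (2*X/(-1 + X))*X = 2*X²/(-1 + X))
x(s, n) = -128 - 16*s + 4*n*s (x(s, n) = 4*((-4*s + s*n) - 32) = 4*((-4*s + n*s) - 32) = 4*(-32 - 4*s + n*s) = -128 - 16*s + 4*n*s)
y(29)*(1203 + x(27, -34)) = (2*29²/(-1 + 29))*(1203 + (-128 - 16*27 + 4*(-34)*27)) = (2*841/28)*(1203 + (-128 - 432 - 3672)) = (2*841*(1/28))*(1203 - 4232) = (841/14)*(-3029) = -2547389/14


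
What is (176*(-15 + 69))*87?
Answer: 826848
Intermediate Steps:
(176*(-15 + 69))*87 = (176*54)*87 = 9504*87 = 826848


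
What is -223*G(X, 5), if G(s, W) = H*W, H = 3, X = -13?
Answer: -3345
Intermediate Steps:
G(s, W) = 3*W
-223*G(X, 5) = -669*5 = -223*15 = -3345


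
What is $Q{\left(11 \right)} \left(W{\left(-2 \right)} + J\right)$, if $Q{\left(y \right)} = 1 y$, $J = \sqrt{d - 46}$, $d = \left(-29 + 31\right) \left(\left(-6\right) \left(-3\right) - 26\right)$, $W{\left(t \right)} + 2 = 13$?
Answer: $121 + 11 i \sqrt{62} \approx 121.0 + 86.614 i$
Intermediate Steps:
$W{\left(t \right)} = 11$ ($W{\left(t \right)} = -2 + 13 = 11$)
$d = -16$ ($d = 2 \left(18 - 26\right) = 2 \left(-8\right) = -16$)
$J = i \sqrt{62}$ ($J = \sqrt{-16 - 46} = \sqrt{-62} = i \sqrt{62} \approx 7.874 i$)
$Q{\left(y \right)} = y$
$Q{\left(11 \right)} \left(W{\left(-2 \right)} + J\right) = 11 \left(11 + i \sqrt{62}\right) = 121 + 11 i \sqrt{62}$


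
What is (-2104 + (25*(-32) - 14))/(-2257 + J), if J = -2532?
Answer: 2918/4789 ≈ 0.60931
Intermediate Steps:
(-2104 + (25*(-32) - 14))/(-2257 + J) = (-2104 + (25*(-32) - 14))/(-2257 - 2532) = (-2104 + (-800 - 14))/(-4789) = (-2104 - 814)*(-1/4789) = -2918*(-1/4789) = 2918/4789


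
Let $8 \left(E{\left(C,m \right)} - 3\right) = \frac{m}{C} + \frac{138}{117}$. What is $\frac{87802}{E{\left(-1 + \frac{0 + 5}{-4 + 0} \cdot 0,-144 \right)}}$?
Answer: $\frac{13697112}{3299} \approx 4151.9$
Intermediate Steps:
$E{\left(C,m \right)} = \frac{491}{156} + \frac{m}{8 C}$ ($E{\left(C,m \right)} = 3 + \frac{\frac{m}{C} + \frac{138}{117}}{8} = 3 + \frac{\frac{m}{C} + 138 \cdot \frac{1}{117}}{8} = 3 + \frac{\frac{m}{C} + \frac{46}{39}}{8} = 3 + \frac{\frac{46}{39} + \frac{m}{C}}{8} = 3 + \left(\frac{23}{156} + \frac{m}{8 C}\right) = \frac{491}{156} + \frac{m}{8 C}$)
$\frac{87802}{E{\left(-1 + \frac{0 + 5}{-4 + 0} \cdot 0,-144 \right)}} = \frac{87802}{\frac{491}{156} + \frac{1}{8} \left(-144\right) \frac{1}{-1 + \frac{0 + 5}{-4 + 0} \cdot 0}} = \frac{87802}{\frac{491}{156} + \frac{1}{8} \left(-144\right) \frac{1}{-1 + \frac{5}{-4} \cdot 0}} = \frac{87802}{\frac{491}{156} + \frac{1}{8} \left(-144\right) \frac{1}{-1 + 5 \left(- \frac{1}{4}\right) 0}} = \frac{87802}{\frac{491}{156} + \frac{1}{8} \left(-144\right) \frac{1}{-1 - 0}} = \frac{87802}{\frac{491}{156} + \frac{1}{8} \left(-144\right) \frac{1}{-1 + 0}} = \frac{87802}{\frac{491}{156} + \frac{1}{8} \left(-144\right) \frac{1}{-1}} = \frac{87802}{\frac{491}{156} + \frac{1}{8} \left(-144\right) \left(-1\right)} = \frac{87802}{\frac{491}{156} + 18} = \frac{87802}{\frac{3299}{156}} = 87802 \cdot \frac{156}{3299} = \frac{13697112}{3299}$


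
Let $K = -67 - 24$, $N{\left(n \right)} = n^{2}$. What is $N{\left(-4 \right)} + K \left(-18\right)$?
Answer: $1654$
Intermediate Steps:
$K = -91$ ($K = -67 - 24 = -91$)
$N{\left(-4 \right)} + K \left(-18\right) = \left(-4\right)^{2} - -1638 = 16 + 1638 = 1654$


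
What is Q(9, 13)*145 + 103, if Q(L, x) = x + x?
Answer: 3873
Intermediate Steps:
Q(L, x) = 2*x
Q(9, 13)*145 + 103 = (2*13)*145 + 103 = 26*145 + 103 = 3770 + 103 = 3873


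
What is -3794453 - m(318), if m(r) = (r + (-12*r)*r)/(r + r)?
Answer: -7585091/2 ≈ -3.7925e+6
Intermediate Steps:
m(r) = (r - 12*r**2)/(2*r) (m(r) = (r - 12*r**2)/((2*r)) = (r - 12*r**2)*(1/(2*r)) = (r - 12*r**2)/(2*r))
-3794453 - m(318) = -3794453 - (1/2 - 6*318) = -3794453 - (1/2 - 1908) = -3794453 - 1*(-3815/2) = -3794453 + 3815/2 = -7585091/2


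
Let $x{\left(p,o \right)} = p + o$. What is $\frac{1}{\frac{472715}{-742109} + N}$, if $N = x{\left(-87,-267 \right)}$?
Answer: $- \frac{742109}{263179301} \approx -0.0028198$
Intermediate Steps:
$x{\left(p,o \right)} = o + p$
$N = -354$ ($N = -267 - 87 = -354$)
$\frac{1}{\frac{472715}{-742109} + N} = \frac{1}{\frac{472715}{-742109} - 354} = \frac{1}{472715 \left(- \frac{1}{742109}\right) - 354} = \frac{1}{- \frac{472715}{742109} - 354} = \frac{1}{- \frac{263179301}{742109}} = - \frac{742109}{263179301}$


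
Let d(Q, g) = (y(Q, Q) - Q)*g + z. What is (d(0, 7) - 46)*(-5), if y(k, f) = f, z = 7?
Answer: 195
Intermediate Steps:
d(Q, g) = 7 (d(Q, g) = (Q - Q)*g + 7 = 0*g + 7 = 0 + 7 = 7)
(d(0, 7) - 46)*(-5) = (7 - 46)*(-5) = -39*(-5) = 195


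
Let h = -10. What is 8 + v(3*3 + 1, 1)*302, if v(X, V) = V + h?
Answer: -2710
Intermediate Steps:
v(X, V) = -10 + V (v(X, V) = V - 10 = -10 + V)
8 + v(3*3 + 1, 1)*302 = 8 + (-10 + 1)*302 = 8 - 9*302 = 8 - 2718 = -2710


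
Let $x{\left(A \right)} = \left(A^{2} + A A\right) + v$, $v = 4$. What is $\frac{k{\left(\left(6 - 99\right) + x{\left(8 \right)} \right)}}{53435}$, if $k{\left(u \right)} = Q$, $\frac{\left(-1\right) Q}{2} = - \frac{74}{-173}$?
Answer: $- \frac{148}{9244255} \approx -1.601 \cdot 10^{-5}$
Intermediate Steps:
$x{\left(A \right)} = 4 + 2 A^{2}$ ($x{\left(A \right)} = \left(A^{2} + A A\right) + 4 = \left(A^{2} + A^{2}\right) + 4 = 2 A^{2} + 4 = 4 + 2 A^{2}$)
$Q = - \frac{148}{173}$ ($Q = - 2 \left(- \frac{74}{-173}\right) = - 2 \left(\left(-74\right) \left(- \frac{1}{173}\right)\right) = \left(-2\right) \frac{74}{173} = - \frac{148}{173} \approx -0.85549$)
$k{\left(u \right)} = - \frac{148}{173}$
$\frac{k{\left(\left(6 - 99\right) + x{\left(8 \right)} \right)}}{53435} = - \frac{148}{173 \cdot 53435} = \left(- \frac{148}{173}\right) \frac{1}{53435} = - \frac{148}{9244255}$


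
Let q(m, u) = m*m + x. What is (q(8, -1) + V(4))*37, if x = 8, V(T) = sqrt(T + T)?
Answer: 2664 + 74*sqrt(2) ≈ 2768.7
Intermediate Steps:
V(T) = sqrt(2)*sqrt(T) (V(T) = sqrt(2*T) = sqrt(2)*sqrt(T))
q(m, u) = 8 + m**2 (q(m, u) = m*m + 8 = m**2 + 8 = 8 + m**2)
(q(8, -1) + V(4))*37 = ((8 + 8**2) + sqrt(2)*sqrt(4))*37 = ((8 + 64) + sqrt(2)*2)*37 = (72 + 2*sqrt(2))*37 = 2664 + 74*sqrt(2)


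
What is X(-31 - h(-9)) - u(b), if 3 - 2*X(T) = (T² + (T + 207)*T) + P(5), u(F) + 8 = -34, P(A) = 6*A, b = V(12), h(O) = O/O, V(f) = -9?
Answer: 4633/2 ≈ 2316.5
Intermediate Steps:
h(O) = 1
b = -9
u(F) = -42 (u(F) = -8 - 34 = -42)
X(T) = -27/2 - T²/2 - T*(207 + T)/2 (X(T) = 3/2 - ((T² + (T + 207)*T) + 6*5)/2 = 3/2 - ((T² + (207 + T)*T) + 30)/2 = 3/2 - ((T² + T*(207 + T)) + 30)/2 = 3/2 - (30 + T² + T*(207 + T))/2 = 3/2 + (-15 - T²/2 - T*(207 + T)/2) = -27/2 - T²/2 - T*(207 + T)/2)
X(-31 - h(-9)) - u(b) = (-27/2 - (-31 - 1*1)² - 207*(-31 - 1*1)/2) - 1*(-42) = (-27/2 - (-31 - 1)² - 207*(-31 - 1)/2) + 42 = (-27/2 - 1*(-32)² - 207/2*(-32)) + 42 = (-27/2 - 1*1024 + 3312) + 42 = (-27/2 - 1024 + 3312) + 42 = 4549/2 + 42 = 4633/2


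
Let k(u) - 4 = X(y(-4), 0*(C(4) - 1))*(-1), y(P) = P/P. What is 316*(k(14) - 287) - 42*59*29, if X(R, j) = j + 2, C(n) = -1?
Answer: -161922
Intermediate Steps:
y(P) = 1
X(R, j) = 2 + j
k(u) = 2 (k(u) = 4 + (2 + 0*(-1 - 1))*(-1) = 4 + (2 + 0*(-2))*(-1) = 4 + (2 + 0)*(-1) = 4 + 2*(-1) = 4 - 2 = 2)
316*(k(14) - 287) - 42*59*29 = 316*(2 - 287) - 42*59*29 = 316*(-285) - 2478*29 = -90060 - 71862 = -161922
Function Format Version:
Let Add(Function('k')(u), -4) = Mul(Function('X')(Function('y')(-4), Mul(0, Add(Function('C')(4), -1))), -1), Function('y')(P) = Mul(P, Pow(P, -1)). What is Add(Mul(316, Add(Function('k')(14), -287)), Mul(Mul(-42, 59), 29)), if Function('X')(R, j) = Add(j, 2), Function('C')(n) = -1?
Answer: -161922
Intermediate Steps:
Function('y')(P) = 1
Function('X')(R, j) = Add(2, j)
Function('k')(u) = 2 (Function('k')(u) = Add(4, Mul(Add(2, Mul(0, Add(-1, -1))), -1)) = Add(4, Mul(Add(2, Mul(0, -2)), -1)) = Add(4, Mul(Add(2, 0), -1)) = Add(4, Mul(2, -1)) = Add(4, -2) = 2)
Add(Mul(316, Add(Function('k')(14), -287)), Mul(Mul(-42, 59), 29)) = Add(Mul(316, Add(2, -287)), Mul(Mul(-42, 59), 29)) = Add(Mul(316, -285), Mul(-2478, 29)) = Add(-90060, -71862) = -161922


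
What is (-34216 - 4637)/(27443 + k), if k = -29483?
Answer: 12951/680 ≈ 19.046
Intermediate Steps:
(-34216 - 4637)/(27443 + k) = (-34216 - 4637)/(27443 - 29483) = -38853/(-2040) = -38853*(-1/2040) = 12951/680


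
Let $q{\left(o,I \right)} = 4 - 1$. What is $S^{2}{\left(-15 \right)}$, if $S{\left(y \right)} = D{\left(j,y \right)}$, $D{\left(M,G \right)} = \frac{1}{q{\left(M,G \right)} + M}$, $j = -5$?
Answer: $\frac{1}{4} \approx 0.25$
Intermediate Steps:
$q{\left(o,I \right)} = 3$ ($q{\left(o,I \right)} = 4 - 1 = 3$)
$D{\left(M,G \right)} = \frac{1}{3 + M}$
$S{\left(y \right)} = - \frac{1}{2}$ ($S{\left(y \right)} = \frac{1}{3 - 5} = \frac{1}{-2} = - \frac{1}{2}$)
$S^{2}{\left(-15 \right)} = \left(- \frac{1}{2}\right)^{2} = \frac{1}{4}$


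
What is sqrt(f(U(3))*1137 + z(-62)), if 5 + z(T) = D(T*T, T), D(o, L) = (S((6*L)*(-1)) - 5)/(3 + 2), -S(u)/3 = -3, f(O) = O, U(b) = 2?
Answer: 3*sqrt(6305)/5 ≈ 47.642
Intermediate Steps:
S(u) = 9 (S(u) = -3*(-3) = 9)
D(o, L) = 4/5 (D(o, L) = (9 - 5)/(3 + 2) = 4/5)
z(T) = -21/5 (z(T) = -5 + 4/5 = -21/5)
sqrt(f(U(3))*1137 + z(-62)) = sqrt(2*1137 - 21/5) = sqrt(2274 - 21/5) = sqrt(11349/5) = 3*sqrt(6305)/5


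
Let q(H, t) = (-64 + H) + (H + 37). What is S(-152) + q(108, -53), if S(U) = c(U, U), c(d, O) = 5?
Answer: 194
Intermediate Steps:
q(H, t) = -27 + 2*H (q(H, t) = (-64 + H) + (37 + H) = -27 + 2*H)
S(U) = 5
S(-152) + q(108, -53) = 5 + (-27 + 2*108) = 5 + (-27 + 216) = 5 + 189 = 194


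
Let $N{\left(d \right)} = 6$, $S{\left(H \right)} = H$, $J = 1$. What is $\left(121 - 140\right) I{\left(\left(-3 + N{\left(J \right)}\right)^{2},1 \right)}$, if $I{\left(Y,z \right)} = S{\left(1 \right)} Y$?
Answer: $-171$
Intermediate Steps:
$I{\left(Y,z \right)} = Y$ ($I{\left(Y,z \right)} = 1 Y = Y$)
$\left(121 - 140\right) I{\left(\left(-3 + N{\left(J \right)}\right)^{2},1 \right)} = \left(121 - 140\right) \left(-3 + 6\right)^{2} = - 19 \cdot 3^{2} = \left(-19\right) 9 = -171$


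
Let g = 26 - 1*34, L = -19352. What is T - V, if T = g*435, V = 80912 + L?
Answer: -65040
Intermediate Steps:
V = 61560 (V = 80912 - 19352 = 61560)
g = -8 (g = 26 - 34 = -8)
T = -3480 (T = -8*435 = -3480)
T - V = -3480 - 1*61560 = -3480 - 61560 = -65040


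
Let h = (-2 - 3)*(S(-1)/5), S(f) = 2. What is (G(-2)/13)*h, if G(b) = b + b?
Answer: 8/13 ≈ 0.61539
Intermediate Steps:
G(b) = 2*b
h = -2 (h = (-2 - 3)*(2/5) = -10/5 = -5*⅖ = -2)
(G(-2)/13)*h = ((2*(-2))/13)*(-2) = -4*1/13*(-2) = -4/13*(-2) = 8/13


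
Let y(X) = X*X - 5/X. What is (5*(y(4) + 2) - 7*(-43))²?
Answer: 2368521/16 ≈ 1.4803e+5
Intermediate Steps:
y(X) = X² - 5/X
(5*(y(4) + 2) - 7*(-43))² = (5*((-5 + 4³)/4 + 2) - 7*(-43))² = (5*((-5 + 64)/4 + 2) + 301)² = (5*((¼)*59 + 2) + 301)² = (5*(59/4 + 2) + 301)² = (5*(67/4) + 301)² = (335/4 + 301)² = (1539/4)² = 2368521/16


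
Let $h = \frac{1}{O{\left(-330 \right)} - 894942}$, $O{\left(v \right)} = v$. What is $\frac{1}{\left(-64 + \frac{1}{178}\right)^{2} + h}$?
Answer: $\frac{7091449512}{29041477947737} \approx 0.00024418$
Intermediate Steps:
$h = - \frac{1}{895272}$ ($h = \frac{1}{-330 - 894942} = \frac{1}{-895272} = - \frac{1}{895272} \approx -1.117 \cdot 10^{-6}$)
$\frac{1}{\left(-64 + \frac{1}{178}\right)^{2} + h} = \frac{1}{\left(-64 + \frac{1}{178}\right)^{2} - \frac{1}{895272}} = \frac{1}{\left(- \frac{11391}{178}\right)^{2} - \frac{1}{895272}} = \frac{1}{\frac{129754881}{31684} - \frac{1}{895272}} = \frac{1}{\frac{29041477947737}{7091449512}} = \frac{7091449512}{29041477947737}$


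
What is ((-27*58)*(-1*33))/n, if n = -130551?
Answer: -17226/43517 ≈ -0.39585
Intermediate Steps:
((-27*58)*(-1*33))/n = ((-27*58)*(-1*33))/(-130551) = -1566*(-33)*(-1/130551) = 51678*(-1/130551) = -17226/43517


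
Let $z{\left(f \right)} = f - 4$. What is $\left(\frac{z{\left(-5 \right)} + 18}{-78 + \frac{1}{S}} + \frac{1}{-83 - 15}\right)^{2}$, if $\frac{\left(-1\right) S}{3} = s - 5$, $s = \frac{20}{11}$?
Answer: $\frac{10158422521}{642469577764} \approx 0.015812$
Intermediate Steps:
$z{\left(f \right)} = -4 + f$
$s = \frac{20}{11}$ ($s = 20 \cdot \frac{1}{11} = \frac{20}{11} \approx 1.8182$)
$S = \frac{105}{11}$ ($S = - 3 \left(\frac{20}{11} - 5\right) = \left(-3\right) \left(- \frac{35}{11}\right) = \frac{105}{11} \approx 9.5455$)
$\left(\frac{z{\left(-5 \right)} + 18}{-78 + \frac{1}{S}} + \frac{1}{-83 - 15}\right)^{2} = \left(\frac{\left(-4 - 5\right) + 18}{-78 + \frac{1}{\frac{105}{11}}} + \frac{1}{-83 - 15}\right)^{2} = \left(\frac{-9 + 18}{-78 + \frac{11}{105}} + \frac{1}{-98}\right)^{2} = \left(\frac{9}{- \frac{8179}{105}} - \frac{1}{98}\right)^{2} = \left(9 \left(- \frac{105}{8179}\right) - \frac{1}{98}\right)^{2} = \left(- \frac{945}{8179} - \frac{1}{98}\right)^{2} = \left(- \frac{100789}{801542}\right)^{2} = \frac{10158422521}{642469577764}$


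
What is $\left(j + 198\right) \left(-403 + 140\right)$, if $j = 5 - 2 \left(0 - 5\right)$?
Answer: $-56019$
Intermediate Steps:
$j = 15$ ($j = 5 - -10 = 5 + 10 = 15$)
$\left(j + 198\right) \left(-403 + 140\right) = \left(15 + 198\right) \left(-403 + 140\right) = 213 \left(-263\right) = -56019$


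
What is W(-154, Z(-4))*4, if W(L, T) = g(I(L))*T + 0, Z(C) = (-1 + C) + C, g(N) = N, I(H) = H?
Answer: 5544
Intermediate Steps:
Z(C) = -1 + 2*C
W(L, T) = L*T (W(L, T) = L*T + 0 = L*T)
W(-154, Z(-4))*4 = -154*(-1 + 2*(-4))*4 = -154*(-1 - 8)*4 = -154*(-9)*4 = 1386*4 = 5544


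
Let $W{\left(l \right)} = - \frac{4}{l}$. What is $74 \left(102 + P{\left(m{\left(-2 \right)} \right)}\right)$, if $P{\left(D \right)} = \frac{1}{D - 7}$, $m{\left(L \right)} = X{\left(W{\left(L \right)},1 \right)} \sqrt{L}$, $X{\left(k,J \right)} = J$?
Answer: $\frac{384430}{51} - \frac{74 i \sqrt{2}}{51} \approx 7537.8 - 2.052 i$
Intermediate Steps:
$m{\left(L \right)} = \sqrt{L}$ ($m{\left(L \right)} = 1 \sqrt{L} = \sqrt{L}$)
$P{\left(D \right)} = \frac{1}{-7 + D}$
$74 \left(102 + P{\left(m{\left(-2 \right)} \right)}\right) = 74 \left(102 + \frac{1}{-7 + \sqrt{-2}}\right) = 74 \left(102 + \frac{1}{-7 + i \sqrt{2}}\right) = 7548 + \frac{74}{-7 + i \sqrt{2}}$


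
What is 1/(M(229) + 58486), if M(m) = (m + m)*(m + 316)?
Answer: 1/308096 ≈ 3.2457e-6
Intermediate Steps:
M(m) = 2*m*(316 + m) (M(m) = (2*m)*(316 + m) = 2*m*(316 + m))
1/(M(229) + 58486) = 1/(2*229*(316 + 229) + 58486) = 1/(2*229*545 + 58486) = 1/(249610 + 58486) = 1/308096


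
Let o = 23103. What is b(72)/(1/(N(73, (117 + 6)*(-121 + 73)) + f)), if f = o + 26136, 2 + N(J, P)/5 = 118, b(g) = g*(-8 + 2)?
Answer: -21521808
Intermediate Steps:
b(g) = -6*g (b(g) = g*(-6) = -6*g)
N(J, P) = 580 (N(J, P) = -10 + 5*118 = -10 + 590 = 580)
f = 49239 (f = 23103 + 26136 = 49239)
b(72)/(1/(N(73, (117 + 6)*(-121 + 73)) + f)) = (-6*72)/(1/(580 + 49239)) = -432/(1/49819) = -432/1/49819 = -432*49819 = -21521808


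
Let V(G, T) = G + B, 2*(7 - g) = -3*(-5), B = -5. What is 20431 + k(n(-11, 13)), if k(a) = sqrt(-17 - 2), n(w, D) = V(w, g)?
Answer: 20431 + I*sqrt(19) ≈ 20431.0 + 4.3589*I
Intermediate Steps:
g = -1/2 (g = 7 - (-3)*(-5)/2 = 7 - 1/2*15 = 7 - 15/2 = -1/2 ≈ -0.50000)
V(G, T) = -5 + G (V(G, T) = G - 5 = -5 + G)
n(w, D) = -5 + w
k(a) = I*sqrt(19) (k(a) = sqrt(-19) = I*sqrt(19))
20431 + k(n(-11, 13)) = 20431 + I*sqrt(19)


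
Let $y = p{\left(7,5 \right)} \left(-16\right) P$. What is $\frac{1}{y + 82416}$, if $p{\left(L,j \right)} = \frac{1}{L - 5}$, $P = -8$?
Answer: $\frac{1}{82480} \approx 1.2124 \cdot 10^{-5}$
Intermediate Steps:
$p{\left(L,j \right)} = \frac{1}{-5 + L}$
$y = 64$ ($y = \frac{1}{-5 + 7} \left(-16\right) \left(-8\right) = \frac{1}{2} \left(-16\right) \left(-8\right) = \left(-8\right) \left(-8\right) = 64$)
$\frac{1}{y + 82416} = \frac{1}{64 + 82416} = \frac{1}{82480}$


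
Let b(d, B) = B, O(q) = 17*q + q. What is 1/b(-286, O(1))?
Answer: 1/18 ≈ 0.055556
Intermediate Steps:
O(q) = 18*q
1/b(-286, O(1)) = 1/(18*1) = 1/18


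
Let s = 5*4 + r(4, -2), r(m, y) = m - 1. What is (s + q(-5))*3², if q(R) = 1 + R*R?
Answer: 441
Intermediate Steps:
q(R) = 1 + R²
r(m, y) = -1 + m
s = 23 (s = 5*4 + (-1 + 4) = 20 + 3 = 23)
(s + q(-5))*3² = (23 + (1 + (-5)²))*3² = (23 + (1 + 25))*9 = (23 + 26)*9 = 49*9 = 441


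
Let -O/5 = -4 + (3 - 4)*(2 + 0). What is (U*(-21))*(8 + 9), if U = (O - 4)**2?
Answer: -241332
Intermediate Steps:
O = 30 (O = -5*(-4 + (3 - 4)*(2 + 0)) = -5*(-4 - 1*2) = -5*(-4 - 2) = -5*(-6) = 30)
U = 676 (U = (30 - 4)**2 = 26**2 = 676)
(U*(-21))*(8 + 9) = (676*(-21))*(8 + 9) = -14196*17 = -241332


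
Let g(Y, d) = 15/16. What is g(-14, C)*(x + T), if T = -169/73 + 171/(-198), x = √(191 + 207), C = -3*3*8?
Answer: -76575/25696 + 15*√398/16 ≈ 15.723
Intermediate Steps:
C = -72 (C = -9*8 = -72)
g(Y, d) = 15/16 (g(Y, d) = 15*(1/16) = 15/16)
x = √398 ≈ 19.950
T = -5105/1606 (T = -169*1/73 + 171*(-1/198) = -169/73 - 19/22 = -5105/1606 ≈ -3.1787)
g(-14, C)*(x + T) = 15*(√398 - 5105/1606)/16 = 15*(-5105/1606 + √398)/16 = -76575/25696 + 15*√398/16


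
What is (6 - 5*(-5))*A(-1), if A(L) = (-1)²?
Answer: 31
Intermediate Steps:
A(L) = 1
(6 - 5*(-5))*A(-1) = (6 - 5*(-5))*1 = (6 + 25)*1 = 31*1 = 31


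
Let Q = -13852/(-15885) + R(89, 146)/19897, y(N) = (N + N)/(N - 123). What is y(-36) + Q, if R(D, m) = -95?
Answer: 22113053237/16751383785 ≈ 1.3201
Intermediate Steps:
y(N) = 2*N/(-123 + N) (y(N) = (2*N)/(-123 + N) = 2*N/(-123 + N))
Q = 274104169/316063845 (Q = -13852/(-15885) - 95/19897 = -13852*(-1/15885) - 95*1/19897 = 13852/15885 - 95/19897 = 274104169/316063845 ≈ 0.86724)
y(-36) + Q = 2*(-36)/(-123 - 36) + 274104169/316063845 = 2*(-36)/(-159) + 274104169/316063845 = 2*(-36)*(-1/159) + 274104169/316063845 = 24/53 + 274104169/316063845 = 22113053237/16751383785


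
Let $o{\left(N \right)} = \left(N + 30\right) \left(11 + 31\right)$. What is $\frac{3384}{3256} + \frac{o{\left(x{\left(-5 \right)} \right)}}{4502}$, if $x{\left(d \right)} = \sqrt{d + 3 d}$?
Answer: $\frac{1208583}{916157} + \frac{42 i \sqrt{5}}{2251} \approx 1.3192 + 0.041721 i$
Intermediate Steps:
$x{\left(d \right)} = 2 \sqrt{d}$ ($x{\left(d \right)} = \sqrt{4 d} = 2 \sqrt{d}$)
$o{\left(N \right)} = 1260 + 42 N$ ($o{\left(N \right)} = \left(30 + N\right) 42 = 1260 + 42 N$)
$\frac{3384}{3256} + \frac{o{\left(x{\left(-5 \right)} \right)}}{4502} = \frac{3384}{3256} + \frac{1260 + 42 \cdot 2 \sqrt{-5}}{4502} = 3384 \cdot \frac{1}{3256} + \left(1260 + 42 \cdot 2 i \sqrt{5}\right) \frac{1}{4502} = \frac{423}{407} + \left(1260 + 42 \cdot 2 i \sqrt{5}\right) \frac{1}{4502} = \frac{423}{407} + \left(1260 + 84 i \sqrt{5}\right) \frac{1}{4502} = \frac{423}{407} + \left(\frac{630}{2251} + \frac{42 i \sqrt{5}}{2251}\right) = \frac{1208583}{916157} + \frac{42 i \sqrt{5}}{2251}$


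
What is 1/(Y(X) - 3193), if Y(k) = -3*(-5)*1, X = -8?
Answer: -1/3178 ≈ -0.00031466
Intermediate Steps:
Y(k) = 15 (Y(k) = 15*1 = 15)
1/(Y(X) - 3193) = 1/(15 - 3193) = 1/(-3178) = -1/3178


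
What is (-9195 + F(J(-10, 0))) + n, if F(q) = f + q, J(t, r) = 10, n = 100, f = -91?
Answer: -9176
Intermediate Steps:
F(q) = -91 + q
(-9195 + F(J(-10, 0))) + n = (-9195 + (-91 + 10)) + 100 = (-9195 - 81) + 100 = -9276 + 100 = -9176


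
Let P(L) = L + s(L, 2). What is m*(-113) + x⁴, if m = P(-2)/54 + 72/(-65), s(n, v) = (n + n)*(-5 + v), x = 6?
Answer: 2457427/1755 ≈ 1400.2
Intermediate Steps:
s(n, v) = 2*n*(-5 + v) (s(n, v) = (2*n)*(-5 + v) = 2*n*(-5 + v))
P(L) = -5*L (P(L) = L + 2*L*(-5 + 2) = L + 2*L*(-3) = L - 6*L = -5*L)
m = -1619/1755 (m = -5*(-2)/54 + 72/(-65) = 10*(1/54) + 72*(-1/65) = 5/27 - 72/65 = -1619/1755 ≈ -0.92251)
m*(-113) + x⁴ = -1619/1755*(-113) + 6⁴ = 182947/1755 + 1296 = 2457427/1755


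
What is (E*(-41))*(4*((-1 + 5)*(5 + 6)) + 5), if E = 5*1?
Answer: -37105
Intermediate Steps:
E = 5
(E*(-41))*(4*((-1 + 5)*(5 + 6)) + 5) = (5*(-41))*(4*((-1 + 5)*(5 + 6)) + 5) = -205*(4*(4*11) + 5) = -205*(4*44 + 5) = -205*(176 + 5) = -205*181 = -37105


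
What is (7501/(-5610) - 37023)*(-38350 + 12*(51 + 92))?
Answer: 3804560528327/2805 ≈ 1.3563e+9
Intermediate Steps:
(7501/(-5610) - 37023)*(-38350 + 12*(51 + 92)) = (7501*(-1/5610) - 37023)*(-38350 + 12*143) = (-7501/5610 - 37023)*(-38350 + 1716) = -207706531/5610*(-36634) = 3804560528327/2805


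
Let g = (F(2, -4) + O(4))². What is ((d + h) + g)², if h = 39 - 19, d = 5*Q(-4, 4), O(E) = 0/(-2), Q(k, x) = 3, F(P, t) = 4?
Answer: 2601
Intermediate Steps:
O(E) = 0 (O(E) = 0*(-½) = 0)
d = 15 (d = 5*3 = 15)
h = 20
g = 16 (g = (4 + 0)² = 4² = 16)
((d + h) + g)² = ((15 + 20) + 16)² = (35 + 16)² = 51² = 2601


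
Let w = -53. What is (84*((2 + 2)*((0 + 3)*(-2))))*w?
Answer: 106848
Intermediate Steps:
(84*((2 + 2)*((0 + 3)*(-2))))*w = (84*((2 + 2)*((0 + 3)*(-2))))*(-53) = (84*(4*(3*(-2))))*(-53) = (84*(4*(-6)))*(-53) = (84*(-24))*(-53) = -2016*(-53) = 106848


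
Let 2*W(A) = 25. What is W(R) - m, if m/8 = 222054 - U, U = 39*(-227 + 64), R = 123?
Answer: -3654551/2 ≈ -1.8273e+6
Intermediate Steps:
W(A) = 25/2 (W(A) = (½)*25 = 25/2)
U = -6357 (U = 39*(-163) = -6357)
m = 1827288 (m = 8*(222054 - 1*(-6357)) = 8*(222054 + 6357) = 8*228411 = 1827288)
W(R) - m = 25/2 - 1*1827288 = 25/2 - 1827288 = -3654551/2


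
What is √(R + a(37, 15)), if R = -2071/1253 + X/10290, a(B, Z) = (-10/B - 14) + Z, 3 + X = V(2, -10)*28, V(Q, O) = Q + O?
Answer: I*√89588285229030/9735810 ≈ 0.9722*I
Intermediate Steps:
V(Q, O) = O + Q
X = -227 (X = -3 + (-10 + 2)*28 = -3 - 8*28 = -3 - 224 = -227)
a(B, Z) = -14 + Z - 10/B (a(B, Z) = (-14 - 10/B) + Z = -14 + Z - 10/B)
R = -3085003/1841910 (R = -2071/1253 - 227/10290 = -3085003/1841910 ≈ -1.6749)
√(R + a(37, 15)) = √(-3085003/1841910 + (-14 + 15 - 10/37)) = √(-3085003/1841910 + 27/37) = √(-64413541/68150670) = I*√89588285229030/9735810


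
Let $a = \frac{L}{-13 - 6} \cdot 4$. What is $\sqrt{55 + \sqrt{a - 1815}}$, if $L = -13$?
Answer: $\frac{\sqrt{19855 + 19 i \sqrt{654227}}}{19} \approx 7.8915 + 2.6973 i$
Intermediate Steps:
$a = \frac{52}{19}$ ($a = - \frac{13}{-13 - 6} \cdot 4 = - \frac{13}{-19} \cdot 4 = \left(-13\right) \left(- \frac{1}{19}\right) 4 = \frac{13}{19} \cdot 4 = \frac{52}{19} \approx 2.7368$)
$\sqrt{55 + \sqrt{a - 1815}} = \sqrt{55 + \sqrt{\frac{52}{19} - 1815}} = \sqrt{55 + \sqrt{- \frac{34433}{19}}} = \sqrt{55 + \frac{i \sqrt{654227}}{19}}$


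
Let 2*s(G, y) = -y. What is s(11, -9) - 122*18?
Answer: -4383/2 ≈ -2191.5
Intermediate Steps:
s(G, y) = -y/2 (s(G, y) = (-y)/2 = -y/2)
s(11, -9) - 122*18 = -½*(-9) - 122*18 = 9/2 - 2196 = -4383/2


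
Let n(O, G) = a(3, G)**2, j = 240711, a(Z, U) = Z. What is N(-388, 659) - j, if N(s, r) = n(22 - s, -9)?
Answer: -240702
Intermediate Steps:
n(O, G) = 9 (n(O, G) = 3**2 = 9)
N(s, r) = 9
N(-388, 659) - j = 9 - 1*240711 = 9 - 240711 = -240702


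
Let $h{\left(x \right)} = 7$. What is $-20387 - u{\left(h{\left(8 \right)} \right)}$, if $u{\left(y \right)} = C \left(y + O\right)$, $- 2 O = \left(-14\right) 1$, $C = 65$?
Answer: $-21297$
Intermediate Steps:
$O = 7$ ($O = - \frac{\left(-14\right) 1}{2} = \left(- \frac{1}{2}\right) \left(-14\right) = 7$)
$u{\left(y \right)} = 455 + 65 y$ ($u{\left(y \right)} = 65 \left(y + 7\right) = 65 \left(7 + y\right) = 455 + 65 y$)
$-20387 - u{\left(h{\left(8 \right)} \right)} = -20387 - \left(455 + 65 \cdot 7\right) = -20387 - \left(455 + 455\right) = -20387 - 910 = -21297$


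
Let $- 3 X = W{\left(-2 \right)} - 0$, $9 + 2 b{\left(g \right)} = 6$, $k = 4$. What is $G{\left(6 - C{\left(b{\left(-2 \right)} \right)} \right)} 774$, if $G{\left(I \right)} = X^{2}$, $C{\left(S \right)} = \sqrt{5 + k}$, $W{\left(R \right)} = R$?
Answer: $344$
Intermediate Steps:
$b{\left(g \right)} = - \frac{3}{2}$ ($b{\left(g \right)} = - \frac{9}{2} + \frac{1}{2} \cdot 6 = - \frac{9}{2} + 3 = - \frac{3}{2}$)
$C{\left(S \right)} = 3$ ($C{\left(S \right)} = \sqrt{5 + 4} = \sqrt{9} = 3$)
$X = \frac{2}{3}$ ($X = - \frac{-2 - 0}{3} = - \frac{-2 + 0}{3} = \left(- \frac{1}{3}\right) \left(-2\right) = \frac{2}{3} \approx 0.66667$)
$G{\left(I \right)} = \frac{4}{9}$ ($G{\left(I \right)} = \left(\frac{2}{3}\right)^{2} = \frac{4}{9}$)
$G{\left(6 - C{\left(b{\left(-2 \right)} \right)} \right)} 774 = \frac{4}{9} \cdot 774 = 344$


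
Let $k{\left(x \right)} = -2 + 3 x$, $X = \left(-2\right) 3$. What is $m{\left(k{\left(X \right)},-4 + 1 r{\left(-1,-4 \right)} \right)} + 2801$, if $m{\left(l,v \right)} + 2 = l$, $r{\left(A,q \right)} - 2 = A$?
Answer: $2779$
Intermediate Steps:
$X = -6$
$r{\left(A,q \right)} = 2 + A$
$m{\left(l,v \right)} = -2 + l$
$m{\left(k{\left(X \right)},-4 + 1 r{\left(-1,-4 \right)} \right)} + 2801 = \left(-2 + \left(-2 + 3 \left(-6\right)\right)\right) + 2801 = \left(-2 - 20\right) + 2801 = -22 + 2801 = 2779$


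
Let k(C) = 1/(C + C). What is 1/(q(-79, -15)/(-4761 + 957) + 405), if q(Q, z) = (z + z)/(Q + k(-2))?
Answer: 100489/40698035 ≈ 0.0024691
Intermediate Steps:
k(C) = 1/(2*C)
q(Q, z) = 2*z/(-¼ + Q) (q(Q, z) = (z + z)/(Q + (½)/(-2)) = (2*z)/(Q + (½)*(-½)) = (2*z)/(Q - ¼) = (2*z)/(-¼ + Q) = 2*z/(-¼ + Q))
1/(q(-79, -15)/(-4761 + 957) + 405) = 1/((8*(-15)/(-1 + 4*(-79)))/(-4761 + 957) + 405) = 1/((8*(-15)/(-1 - 316))/(-3804) + 405) = 1/((8*(-15)/(-317))*(-1/3804) + 405) = 1/((8*(-15)*(-1/317))*(-1/3804) + 405) = 1/((120/317)*(-1/3804) + 405) = 1/(-10/100489 + 405) = 1/(40698035/100489) = 100489/40698035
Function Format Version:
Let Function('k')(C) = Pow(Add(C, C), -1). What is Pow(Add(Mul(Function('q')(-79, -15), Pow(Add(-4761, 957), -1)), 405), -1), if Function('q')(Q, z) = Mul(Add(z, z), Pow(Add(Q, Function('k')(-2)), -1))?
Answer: Rational(100489, 40698035) ≈ 0.0024691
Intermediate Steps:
Function('k')(C) = Mul(Rational(1, 2), Pow(C, -1)) (Function('k')(C) = Pow(Mul(2, C), -1) = Mul(Rational(1, 2), Pow(C, -1)))
Function('q')(Q, z) = Mul(2, z, Pow(Add(Rational(-1, 4), Q), -1)) (Function('q')(Q, z) = Mul(Add(z, z), Pow(Add(Q, Mul(Rational(1, 2), Pow(-2, -1))), -1)) = Mul(Mul(2, z), Pow(Add(Q, Mul(Rational(1, 2), Rational(-1, 2))), -1)) = Mul(Mul(2, z), Pow(Add(Q, Rational(-1, 4)), -1)) = Mul(Mul(2, z), Pow(Add(Rational(-1, 4), Q), -1)) = Mul(2, z, Pow(Add(Rational(-1, 4), Q), -1)))
Pow(Add(Mul(Function('q')(-79, -15), Pow(Add(-4761, 957), -1)), 405), -1) = Pow(Add(Mul(Mul(8, -15, Pow(Add(-1, Mul(4, -79)), -1)), Pow(Add(-4761, 957), -1)), 405), -1) = Pow(Add(Mul(Mul(8, -15, Pow(Add(-1, -316), -1)), Pow(-3804, -1)), 405), -1) = Pow(Add(Mul(Mul(8, -15, Pow(-317, -1)), Rational(-1, 3804)), 405), -1) = Pow(Add(Mul(Mul(8, -15, Rational(-1, 317)), Rational(-1, 3804)), 405), -1) = Pow(Add(Mul(Rational(120, 317), Rational(-1, 3804)), 405), -1) = Pow(Add(Rational(-10, 100489), 405), -1) = Pow(Rational(40698035, 100489), -1) = Rational(100489, 40698035)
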